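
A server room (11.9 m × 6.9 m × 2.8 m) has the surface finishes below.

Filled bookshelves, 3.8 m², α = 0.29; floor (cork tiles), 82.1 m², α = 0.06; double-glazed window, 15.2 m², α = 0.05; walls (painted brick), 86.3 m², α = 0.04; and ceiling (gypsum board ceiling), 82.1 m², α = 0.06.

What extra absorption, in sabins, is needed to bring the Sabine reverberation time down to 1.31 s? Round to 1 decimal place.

A₁ = Σ Sᵢαᵢ = 3.8×0.29 + 82.1×0.06 + 15.2×0.05 + 86.3×0.04 + 82.1×0.06 = 15.166 sabins.
For T = 1.31 s, need A₂ = 0.161·V/T = 0.161·229.908/1.31 = 28.256 sabins.
Shortfall: 28.256 − 15.166 = 13.1 sabins.

13.1 sabins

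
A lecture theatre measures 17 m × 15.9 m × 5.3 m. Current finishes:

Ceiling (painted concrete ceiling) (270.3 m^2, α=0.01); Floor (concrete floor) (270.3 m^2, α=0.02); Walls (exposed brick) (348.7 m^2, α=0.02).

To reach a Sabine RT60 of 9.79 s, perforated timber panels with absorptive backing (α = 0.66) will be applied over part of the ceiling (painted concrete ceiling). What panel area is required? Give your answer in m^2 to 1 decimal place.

Equivalent absorption area: A₁ = 270.3*0.01 + 270.3*0.02 + 348.7*0.02 = 15.083 m^2.
V = 1432.59 m³. Target absorption A₂ = 0.161 × 1432.59 / 9.79 = 23.559 sabins.
ΔA needed = 23.559 − 15.083 = 8.476 sabins.
Each m^2 of panel replacing the ceiling (painted concrete ceiling) adds (0.66 − 0.01) = 0.65 sabins.
Panel area = 8.476 / 0.65 = 13.0 m^2.

13.0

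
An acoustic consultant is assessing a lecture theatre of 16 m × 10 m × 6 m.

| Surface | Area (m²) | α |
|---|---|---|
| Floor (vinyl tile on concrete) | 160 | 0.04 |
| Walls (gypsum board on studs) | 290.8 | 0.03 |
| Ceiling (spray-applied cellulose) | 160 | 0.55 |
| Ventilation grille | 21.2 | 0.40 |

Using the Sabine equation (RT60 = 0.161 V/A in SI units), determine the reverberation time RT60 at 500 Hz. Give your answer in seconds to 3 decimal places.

Summing Sᵢαᵢ: 6.400 + 8.724 + 88.000 + 8.480 → A = 111.604 sabins.
V = 16·10·6 = 960 m³.
Sabine: RT60 = 0.161 × 960 / 111.604 = 1.385 s.

1.385 seconds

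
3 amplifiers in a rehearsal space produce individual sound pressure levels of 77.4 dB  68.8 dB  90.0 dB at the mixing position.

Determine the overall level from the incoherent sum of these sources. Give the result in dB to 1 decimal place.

90.3 dB

Converting to relative power and adding: 10^(77.4/10) + 10^(68.8/10) + 10^(90.0/10) = 1.063e+09.
Combined level = 10 log₁₀(1.063e+09) = 90.3 dB.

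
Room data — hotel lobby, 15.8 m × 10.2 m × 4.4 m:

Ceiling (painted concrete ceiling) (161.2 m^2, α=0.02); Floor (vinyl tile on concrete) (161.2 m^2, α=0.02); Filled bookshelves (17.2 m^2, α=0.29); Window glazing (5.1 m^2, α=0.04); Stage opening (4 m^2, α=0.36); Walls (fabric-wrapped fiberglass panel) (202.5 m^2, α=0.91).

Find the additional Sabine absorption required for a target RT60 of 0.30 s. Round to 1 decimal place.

Summing Sᵢαᵢ: 3.224 + 3.224 + 4.988 + 0.204 + 1.440 + 184.275 → A₁ = 197.355 sabins.
For T = 0.30 s, need A₂ = 0.161·V/T = 0.161·709.104/0.30 = 380.552 sabins.
Shortfall: 380.552 − 197.355 = 183.2 sabins.

183.2 sabins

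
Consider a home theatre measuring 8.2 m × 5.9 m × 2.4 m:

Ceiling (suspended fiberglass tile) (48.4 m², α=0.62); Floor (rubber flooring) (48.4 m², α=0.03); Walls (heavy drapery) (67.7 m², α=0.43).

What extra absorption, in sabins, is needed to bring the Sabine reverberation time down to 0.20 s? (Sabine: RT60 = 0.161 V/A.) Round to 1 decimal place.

32.9 sabins

A₁ = Σ Sᵢαᵢ = 48.4*0.62 + 48.4*0.03 + 67.7*0.43 = 60.571 sabins.
For T = 0.20 s, need A₂ = 0.161·V/T = 0.161·116.112/0.20 = 93.470 sabins.
Shortfall: 93.470 − 60.571 = 32.9 sabins.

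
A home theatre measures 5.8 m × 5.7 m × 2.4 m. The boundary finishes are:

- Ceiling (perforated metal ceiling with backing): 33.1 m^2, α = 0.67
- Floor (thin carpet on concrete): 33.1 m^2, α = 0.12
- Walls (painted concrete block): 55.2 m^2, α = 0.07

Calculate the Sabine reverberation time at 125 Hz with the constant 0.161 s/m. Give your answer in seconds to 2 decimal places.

Equivalent absorption area: A = 33.1×0.67 + 33.1×0.12 + 55.2×0.07 = 30.013 m^2.
Volume V = 5.8 × 5.7 × 2.4 = 79.344 m³.
Sabine: RT60 = 0.161 × 79.344 / 30.013 = 0.43 s.

0.43 s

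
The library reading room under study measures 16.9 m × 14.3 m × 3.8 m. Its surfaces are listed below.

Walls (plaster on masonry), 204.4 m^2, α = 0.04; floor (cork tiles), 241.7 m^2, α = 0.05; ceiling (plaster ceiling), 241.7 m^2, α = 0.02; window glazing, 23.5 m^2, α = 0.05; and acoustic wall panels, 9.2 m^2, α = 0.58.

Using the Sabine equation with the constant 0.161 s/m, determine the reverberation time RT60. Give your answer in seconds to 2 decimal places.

Total absorption A = 204.4×0.04 + 241.7×0.05 + 241.7×0.02 + 23.5×0.05 + 9.2×0.58
  = 8.176 + 12.085 + 4.834 + 1.175 + 5.336 = 31.606 m^2 sabins.
V = 16.9·14.3·3.8 = 918.346 m³.
T = 0.161 V/A = 0.161·918.346/31.606 = 4.68 s.

4.68 s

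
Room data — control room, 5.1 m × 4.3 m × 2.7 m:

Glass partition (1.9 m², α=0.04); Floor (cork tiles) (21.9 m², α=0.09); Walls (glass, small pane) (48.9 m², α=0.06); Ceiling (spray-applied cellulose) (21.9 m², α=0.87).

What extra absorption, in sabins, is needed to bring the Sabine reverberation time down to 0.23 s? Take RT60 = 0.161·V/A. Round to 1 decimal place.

Equivalent absorption area: A₁ = 1.9*0.04 + 21.9*0.09 + 48.9*0.06 + 21.9*0.87 = 24.034 m².
For T = 0.23 s, need A₂ = 0.161·V/T = 0.161·59.211/0.23 = 41.448 sabins.
Shortfall: 41.448 − 24.034 = 17.4 sabins.

17.4 sabins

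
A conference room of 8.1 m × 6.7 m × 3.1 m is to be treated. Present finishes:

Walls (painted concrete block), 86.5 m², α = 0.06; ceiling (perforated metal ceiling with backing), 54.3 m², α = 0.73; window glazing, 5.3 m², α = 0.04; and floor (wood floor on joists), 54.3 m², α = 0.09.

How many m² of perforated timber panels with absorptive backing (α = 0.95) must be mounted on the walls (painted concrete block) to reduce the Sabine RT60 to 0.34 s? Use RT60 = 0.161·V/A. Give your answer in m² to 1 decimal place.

Equivalent absorption area: A₁ = 86.5·0.06 + 54.3·0.73 + 5.3·0.04 + 54.3·0.09 = 49.928 m².
Required A₂ = 0.161·168.237/0.34 = 79.665 sabins.
ΔA needed = 79.665 − 49.928 = 29.737 sabins.
Each m² of panel replacing the walls (painted concrete block) adds (0.95 − 0.06) = 0.89 sabins.
Panel area = 29.737 / 0.89 = 33.4 m².

33.4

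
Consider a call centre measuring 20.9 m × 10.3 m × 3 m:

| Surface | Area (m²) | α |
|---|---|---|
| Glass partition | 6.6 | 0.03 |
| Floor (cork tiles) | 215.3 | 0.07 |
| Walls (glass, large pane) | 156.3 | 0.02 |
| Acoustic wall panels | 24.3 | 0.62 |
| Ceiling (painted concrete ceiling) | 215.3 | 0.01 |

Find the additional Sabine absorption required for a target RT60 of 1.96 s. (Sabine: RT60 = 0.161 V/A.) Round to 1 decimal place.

17.4 sabins

Total absorption A₁ = 6.6·0.03 + 215.3·0.07 + 156.3·0.02 + 24.3·0.62 + 215.3·0.01
  = 0.198 + 15.071 + 3.126 + 15.066 + 2.153 = 35.614 m² sabins.
V = 645.81 m³. Required absorption A₂ = 0.161 × 645.81 / 1.96 = 53.049 sabins.
ΔA = A₂ − A₁ = 53.049 − 35.614 = 17.4 sabins.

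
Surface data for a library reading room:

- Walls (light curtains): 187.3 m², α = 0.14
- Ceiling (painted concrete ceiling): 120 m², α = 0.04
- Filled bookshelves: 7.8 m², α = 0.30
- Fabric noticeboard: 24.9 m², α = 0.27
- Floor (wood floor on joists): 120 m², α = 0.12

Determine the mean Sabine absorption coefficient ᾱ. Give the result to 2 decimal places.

0.12

Total surface area S = 460.0 m².
A = 187.3*0.14 + 120*0.04 + 7.8*0.30 + 24.9*0.27 + 120*0.12 = 54.485 sabins.
ᾱ = A/S = 0.12.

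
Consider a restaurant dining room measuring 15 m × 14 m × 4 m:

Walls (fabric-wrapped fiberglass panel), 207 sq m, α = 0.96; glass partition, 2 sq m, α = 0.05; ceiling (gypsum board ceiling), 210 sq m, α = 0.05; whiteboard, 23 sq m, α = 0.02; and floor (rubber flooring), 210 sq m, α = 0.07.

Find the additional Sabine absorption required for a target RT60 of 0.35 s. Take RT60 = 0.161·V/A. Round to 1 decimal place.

Equivalent absorption area: A₁ = 207*0.96 + 2*0.05 + 210*0.05 + 23*0.02 + 210*0.07 = 224.480 sq m.
For T = 0.35 s, need A₂ = 0.161·V/T = 0.161·840/0.35 = 386.400 sabins.
Shortfall: 386.400 − 224.480 = 161.9 sabins.

161.9 sabins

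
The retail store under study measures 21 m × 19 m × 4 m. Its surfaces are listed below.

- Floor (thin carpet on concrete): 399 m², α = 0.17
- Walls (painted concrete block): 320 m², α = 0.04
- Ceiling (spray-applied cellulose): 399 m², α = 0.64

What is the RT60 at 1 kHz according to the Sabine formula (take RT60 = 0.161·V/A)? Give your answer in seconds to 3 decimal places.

Total absorption A = 399×0.17 + 320×0.04 + 399×0.64
  = 67.830 + 12.800 + 255.360 = 335.990 m² sabins.
V = 21·19·4 = 1596 m³.
Sabine: RT60 = 0.161 × 1596 / 335.990 = 0.765 s.

0.765 seconds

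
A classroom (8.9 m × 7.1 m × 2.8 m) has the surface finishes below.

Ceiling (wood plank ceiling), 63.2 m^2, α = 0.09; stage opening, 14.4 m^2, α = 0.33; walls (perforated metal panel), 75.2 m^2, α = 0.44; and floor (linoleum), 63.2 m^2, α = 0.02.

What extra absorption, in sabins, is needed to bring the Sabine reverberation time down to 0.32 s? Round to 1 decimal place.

A₁ = Σ Sᵢαᵢ = 63.2*0.09 + 14.4*0.33 + 75.2*0.44 + 63.2*0.02 = 44.792 sabins.
For T = 0.32 s, need A₂ = 0.161·V/T = 0.161·176.932/0.32 = 89.019 sabins.
Additional absorption ΔA = 89.019 − 44.792 = 44.2 sabins.

44.2 sabins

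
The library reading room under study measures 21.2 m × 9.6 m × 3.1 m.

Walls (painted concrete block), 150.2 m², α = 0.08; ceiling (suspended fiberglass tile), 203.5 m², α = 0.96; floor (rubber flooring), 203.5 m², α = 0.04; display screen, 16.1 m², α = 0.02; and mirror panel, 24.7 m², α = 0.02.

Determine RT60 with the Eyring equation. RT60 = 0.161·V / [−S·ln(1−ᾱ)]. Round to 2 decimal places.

Total surface area S = 150.2 + 203.5 + 203.5 + 16.1 + 24.7 = 598.0 m².
Absorption A = 150.2×0.08 + 203.5×0.96 + 203.5×0.04 + 16.1×0.02 + 24.7×0.02 = 216.332 sabins.
Mean coefficient ᾱ = A/S = 0.3618.
Eyring denominator: −S ln(1−ᾱ) = 268.564.
V = 21.2 × 9.6 × 3.1 = 630.912 m³.
RT60 = 0.161 × 630.912 / 268.564 = 0.38 s.

0.38 sec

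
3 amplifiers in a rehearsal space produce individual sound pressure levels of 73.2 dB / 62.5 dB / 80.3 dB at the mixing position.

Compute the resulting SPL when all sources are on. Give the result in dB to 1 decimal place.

81.1 dB

Converting to relative power and adding: 10^(73.2/10) + 10^(62.5/10) + 10^(80.3/10) = 1.298e+08.
Combined level = 10 log₁₀(1.298e+08) = 81.1 dB.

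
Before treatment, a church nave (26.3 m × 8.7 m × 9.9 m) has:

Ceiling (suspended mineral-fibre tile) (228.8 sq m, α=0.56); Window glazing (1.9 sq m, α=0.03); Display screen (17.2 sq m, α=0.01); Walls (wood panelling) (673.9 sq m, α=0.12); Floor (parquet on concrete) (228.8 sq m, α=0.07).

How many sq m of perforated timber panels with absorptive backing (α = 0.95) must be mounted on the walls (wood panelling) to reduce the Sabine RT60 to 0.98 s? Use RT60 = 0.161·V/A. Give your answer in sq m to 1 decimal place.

177.0

Total absorption A₁ = 228.8·0.56 + 1.9·0.03 + 17.2·0.01 + 673.9·0.12 + 228.8·0.07
  = 128.128 + 0.057 + 0.172 + 80.868 + 16.016 = 225.241 sq m sabins.
V = 2265.219 m³. Target absorption A₂ = 0.161 × 2265.219 / 0.98 = 372.143 sabins.
Absorption to add: 372.143 − 225.241 = 146.902 sabins.
Net gain per sq m: Δα = 0.95 − 0.12 = 0.83.
Panel area = 146.902 / 0.83 = 177.0 sq m.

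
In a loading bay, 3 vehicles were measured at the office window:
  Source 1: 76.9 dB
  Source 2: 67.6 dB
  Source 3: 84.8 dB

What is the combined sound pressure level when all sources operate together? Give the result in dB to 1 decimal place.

Converting to relative power and adding: 10^(76.9/10) + 10^(67.6/10) + 10^(84.8/10) = 3.567e+08.
Combined level = 10 log₁₀(3.567e+08) = 85.5 dB.

85.5 dB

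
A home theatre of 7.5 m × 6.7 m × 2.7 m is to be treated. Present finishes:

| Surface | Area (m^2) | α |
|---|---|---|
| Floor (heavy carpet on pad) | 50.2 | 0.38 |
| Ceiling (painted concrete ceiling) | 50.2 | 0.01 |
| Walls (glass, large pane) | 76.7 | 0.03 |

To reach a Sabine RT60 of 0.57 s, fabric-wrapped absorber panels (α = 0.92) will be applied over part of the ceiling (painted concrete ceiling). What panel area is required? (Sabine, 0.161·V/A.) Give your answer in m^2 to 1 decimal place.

Total absorption A₁ = 50.2*0.38 + 50.2*0.01 + 76.7*0.03
  = 19.076 + 0.502 + 2.301 = 21.879 m^2 sabins.
V = 135.675 m³. Target absorption A₂ = 0.161 × 135.675 / 0.57 = 38.322 sabins.
Absorption to add: 38.322 − 21.879 = 16.443 sabins.
Each m^2 of panel replacing the ceiling (painted concrete ceiling) adds (0.92 − 0.01) = 0.91 sabins.
Panel area = 16.443 / 0.91 = 18.1 m^2.

18.1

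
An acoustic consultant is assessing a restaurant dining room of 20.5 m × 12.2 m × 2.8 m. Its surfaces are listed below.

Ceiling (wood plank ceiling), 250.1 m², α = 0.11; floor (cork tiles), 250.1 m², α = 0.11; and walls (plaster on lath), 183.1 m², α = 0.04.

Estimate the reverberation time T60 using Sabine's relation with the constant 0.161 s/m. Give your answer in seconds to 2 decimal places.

Equivalent absorption area: A = 250.1×0.11 + 250.1×0.11 + 183.1×0.04 = 62.346 m².
Volume V = 20.5 × 12.2 × 2.8 = 700.28 m³.
Sabine: RT60 = 0.161 × 700.28 / 62.346 = 1.81 s.

1.81 s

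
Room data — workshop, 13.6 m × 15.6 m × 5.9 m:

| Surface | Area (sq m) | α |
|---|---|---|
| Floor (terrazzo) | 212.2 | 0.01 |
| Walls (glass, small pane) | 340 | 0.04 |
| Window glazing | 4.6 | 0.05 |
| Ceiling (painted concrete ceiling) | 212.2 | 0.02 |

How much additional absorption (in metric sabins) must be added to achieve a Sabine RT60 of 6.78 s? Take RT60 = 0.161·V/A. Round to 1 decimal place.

9.5 sabins

Total absorption A₁ = 212.2*0.01 + 340*0.04 + 4.6*0.05 + 212.2*0.02
  = 2.122 + 13.600 + 0.230 + 4.244 = 20.196 sq m sabins.
Target A₂ = 0.161·1251.744/6.78 = 29.724 sabins (V = 1251.744 m³).
ΔA = A₂ − A₁ = 29.724 − 20.196 = 9.5 sabins.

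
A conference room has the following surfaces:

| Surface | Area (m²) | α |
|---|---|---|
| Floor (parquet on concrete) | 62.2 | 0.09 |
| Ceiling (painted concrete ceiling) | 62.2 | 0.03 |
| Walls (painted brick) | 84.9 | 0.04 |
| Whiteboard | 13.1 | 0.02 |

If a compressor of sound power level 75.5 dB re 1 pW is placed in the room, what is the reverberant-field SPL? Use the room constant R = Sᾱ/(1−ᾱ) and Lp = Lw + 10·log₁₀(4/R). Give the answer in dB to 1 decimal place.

Σ(Sᵢαᵢ) = 62.2×0.09 + 62.2×0.03 + 84.9×0.04 + 13.1×0.02 = 11.122; total area S = 222.4 m².
ᾱ = 11.122/222.4 = 0.0500; R = Sᾱ/(1−ᾱ) = 11.122/(1−0.0500) = 11.707 m².
Lp = Lw + 10 log₁₀(4/R) = 75.5 -4.66 = 70.8 dB.

70.8 dB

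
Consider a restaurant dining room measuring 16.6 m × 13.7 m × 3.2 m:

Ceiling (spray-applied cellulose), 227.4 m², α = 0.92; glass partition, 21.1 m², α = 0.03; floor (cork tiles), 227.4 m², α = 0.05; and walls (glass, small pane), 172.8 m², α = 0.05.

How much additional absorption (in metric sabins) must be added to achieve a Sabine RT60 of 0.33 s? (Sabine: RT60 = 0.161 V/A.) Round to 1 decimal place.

A₁ = Σ Sᵢαᵢ = 227.4·0.92 + 21.1·0.03 + 227.4·0.05 + 172.8·0.05 = 229.851 sabins.
For T = 0.33 s, need A₂ = 0.161·V/T = 0.161·727.744/0.33 = 355.051 sabins.
Shortfall: 355.051 − 229.851 = 125.2 sabins.

125.2 sabins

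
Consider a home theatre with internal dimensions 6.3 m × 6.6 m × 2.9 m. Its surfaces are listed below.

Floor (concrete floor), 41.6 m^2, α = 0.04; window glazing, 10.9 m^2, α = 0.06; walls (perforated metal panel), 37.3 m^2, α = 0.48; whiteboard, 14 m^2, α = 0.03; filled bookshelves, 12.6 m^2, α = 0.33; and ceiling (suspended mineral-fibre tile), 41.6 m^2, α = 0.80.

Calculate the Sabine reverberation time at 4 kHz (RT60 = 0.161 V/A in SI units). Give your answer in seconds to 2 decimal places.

0.33 s

Total absorption A = 41.6×0.04 + 10.9×0.06 + 37.3×0.48 + 14×0.03 + 12.6×0.33 + 41.6×0.80
  = 1.664 + 0.654 + 17.904 + 0.420 + 4.158 + 33.280 = 58.080 m^2 sabins.
V = 6.3·6.6·2.9 = 120.582 m³.
Sabine: RT60 = 0.161 × 120.582 / 58.080 = 0.33 s.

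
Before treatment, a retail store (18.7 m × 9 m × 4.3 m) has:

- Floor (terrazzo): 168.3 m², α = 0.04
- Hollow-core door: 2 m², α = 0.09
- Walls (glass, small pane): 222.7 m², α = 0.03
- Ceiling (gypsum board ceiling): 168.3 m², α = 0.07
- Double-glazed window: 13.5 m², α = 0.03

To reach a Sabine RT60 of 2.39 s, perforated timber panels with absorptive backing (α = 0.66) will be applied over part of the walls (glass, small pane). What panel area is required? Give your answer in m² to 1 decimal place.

A₁ = Σ Sᵢαᵢ = 168.3*0.04 + 2*0.09 + 222.7*0.03 + 168.3*0.07 + 13.5*0.03 = 25.779 sabins.
V = 723.69 m³. Target absorption A₂ = 0.161 × 723.69 / 2.39 = 48.751 sabins.
Absorption to add: 48.751 − 25.779 = 22.972 sabins.
Net gain per m²: Δα = 0.66 − 0.03 = 0.63.
Area = ΔA/Δα = 22.972/0.63 = 36.5 m².

36.5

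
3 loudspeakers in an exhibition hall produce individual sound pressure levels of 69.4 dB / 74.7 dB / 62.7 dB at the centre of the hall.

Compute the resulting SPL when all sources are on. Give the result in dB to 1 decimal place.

76.0 dB

Sum in the linear (power) domain: Σ 10^(Lᵢ/10) = 10^(69.4/10) + 10^(74.7/10) + 10^(62.7/10) = 4.008e+07.
Combined level = 10 log₁₀(4.008e+07) = 76.0 dB.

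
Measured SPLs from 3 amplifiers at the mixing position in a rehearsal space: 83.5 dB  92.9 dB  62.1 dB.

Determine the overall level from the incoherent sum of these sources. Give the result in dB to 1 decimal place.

Sum in the linear (power) domain: Σ 10^(Lᵢ/10) = 10^(83.5/10) + 10^(92.9/10) + 10^(62.1/10) = 2.175e+09.
L_total = 10·log₁₀(2.175e+09) = 93.4 dB.

93.4 dB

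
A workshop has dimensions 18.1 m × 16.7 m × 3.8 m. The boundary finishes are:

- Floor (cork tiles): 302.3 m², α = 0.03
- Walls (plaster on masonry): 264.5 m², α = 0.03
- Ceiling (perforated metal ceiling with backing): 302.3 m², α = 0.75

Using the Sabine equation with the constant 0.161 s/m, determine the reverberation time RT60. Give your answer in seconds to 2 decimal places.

A = Σ Sᵢαᵢ = 302.3·0.03 + 264.5·0.03 + 302.3·0.75 = 243.729 sabins.
V = 18.1·16.7·3.8 = 1148.626 m³.
T = 0.161 V/A = 0.161·1148.626/243.729 = 0.76 s.

0.76 sec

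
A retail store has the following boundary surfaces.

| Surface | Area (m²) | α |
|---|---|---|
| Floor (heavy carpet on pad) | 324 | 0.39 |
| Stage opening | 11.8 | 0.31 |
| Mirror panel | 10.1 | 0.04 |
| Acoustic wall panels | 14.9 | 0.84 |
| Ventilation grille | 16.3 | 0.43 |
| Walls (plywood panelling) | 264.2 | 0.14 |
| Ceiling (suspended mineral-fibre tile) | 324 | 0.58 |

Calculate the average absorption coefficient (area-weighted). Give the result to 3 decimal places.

0.388

S = Σ Sᵢ = 324 + 11.8 + 10.1 + 14.9 + 16.3 + 264.2 + 324 = 965.3 m².
Σ(Sᵢαᵢ) = 324×0.39 + 11.8×0.31 + 10.1×0.04 + 14.9×0.84 + 16.3×0.43 + 264.2×0.14 + 324×0.58 = 374.855.
ᾱ = A/S = 0.388.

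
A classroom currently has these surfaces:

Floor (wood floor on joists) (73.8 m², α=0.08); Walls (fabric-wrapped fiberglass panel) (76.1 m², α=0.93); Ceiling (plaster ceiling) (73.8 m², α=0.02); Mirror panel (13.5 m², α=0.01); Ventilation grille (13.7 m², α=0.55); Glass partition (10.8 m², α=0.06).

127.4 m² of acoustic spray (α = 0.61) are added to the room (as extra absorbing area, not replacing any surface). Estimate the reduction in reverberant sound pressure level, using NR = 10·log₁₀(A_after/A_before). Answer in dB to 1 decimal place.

2.8 dB

Equivalent absorption area: A_before = 73.8·0.08 + 76.1·0.93 + 73.8·0.02 + 13.5·0.01 + 13.7·0.55 + 10.8·0.06 = 86.471 m².
Added absorption = 127.4 × 0.61 = 77.714 sabins.
New total A_after = 164.185 sabins.
NR = 10·log₁₀(164.185/86.471) = 2.8 dB.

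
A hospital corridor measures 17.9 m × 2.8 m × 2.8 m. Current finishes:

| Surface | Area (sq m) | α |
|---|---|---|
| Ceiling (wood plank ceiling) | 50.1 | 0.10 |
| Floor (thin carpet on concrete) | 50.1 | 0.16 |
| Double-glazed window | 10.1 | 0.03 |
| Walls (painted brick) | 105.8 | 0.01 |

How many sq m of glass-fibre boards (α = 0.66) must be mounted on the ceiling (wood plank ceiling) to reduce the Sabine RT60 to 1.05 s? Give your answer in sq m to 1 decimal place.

12.7

Total absorption A₁ = 50.1·0.10 + 50.1·0.16 + 10.1·0.03 + 105.8·0.01
  = 5.010 + 8.016 + 0.303 + 1.058 = 14.387 sq m sabins.
V = 140.336 m³. Target absorption A₂ = 0.161 × 140.336 / 1.05 = 21.518 sabins.
Absorption to add: 21.518 − 14.387 = 7.131 sabins.
Each sq m of panel replacing the ceiling (wood plank ceiling) adds (0.66 − 0.10) = 0.56 sabins.
Area = ΔA/Δα = 7.131/0.56 = 12.7 sq m.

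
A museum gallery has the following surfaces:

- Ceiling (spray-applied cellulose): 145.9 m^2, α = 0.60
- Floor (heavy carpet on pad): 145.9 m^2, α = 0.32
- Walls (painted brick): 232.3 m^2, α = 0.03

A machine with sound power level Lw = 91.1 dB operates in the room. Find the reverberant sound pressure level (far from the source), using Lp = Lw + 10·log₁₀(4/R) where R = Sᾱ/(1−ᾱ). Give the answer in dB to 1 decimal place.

Σ(Sᵢαᵢ) = 145.9×0.60 + 145.9×0.32 + 232.3×0.03 = 141.197; total area S = 524.1 m^2.
ᾱ = 0.2694, so room constant R = A/(1−ᾱ) = 193.262 m^2.
Lp = Lw + 10 log₁₀(4/R) = 91.1 -16.84 = 74.3 dB.

74.3 dB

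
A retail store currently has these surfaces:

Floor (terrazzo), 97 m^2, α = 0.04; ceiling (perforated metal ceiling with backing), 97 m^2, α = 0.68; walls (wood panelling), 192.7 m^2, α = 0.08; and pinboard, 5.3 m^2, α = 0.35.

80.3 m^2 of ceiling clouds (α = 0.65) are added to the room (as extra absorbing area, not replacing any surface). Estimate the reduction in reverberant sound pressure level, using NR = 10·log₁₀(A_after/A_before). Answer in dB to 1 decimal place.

2.0 dB

A_before = Σ Sᵢαᵢ = 97×0.04 + 97×0.68 + 192.7×0.08 + 5.3×0.35 = 87.111 sabins.
Added absorption = 80.3 × 0.65 = 52.195 sabins.
New total A_after = 139.306 sabins.
NR = 10·log₁₀(139.306/87.111) = 2.0 dB.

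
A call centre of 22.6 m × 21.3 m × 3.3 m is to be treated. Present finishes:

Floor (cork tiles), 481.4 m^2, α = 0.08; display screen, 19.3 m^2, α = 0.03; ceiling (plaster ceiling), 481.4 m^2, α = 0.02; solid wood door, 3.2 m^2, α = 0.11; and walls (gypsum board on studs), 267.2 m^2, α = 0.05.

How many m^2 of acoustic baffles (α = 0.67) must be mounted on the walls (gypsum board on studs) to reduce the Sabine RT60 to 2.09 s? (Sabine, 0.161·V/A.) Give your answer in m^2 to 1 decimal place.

96.7

Total absorption A₁ = 481.4×0.08 + 19.3×0.03 + 481.4×0.02 + 3.2×0.11 + 267.2×0.05
  = 38.512 + 0.579 + 9.628 + 0.352 + 13.360 = 62.431 m^2 sabins.
V = 1588.554 m³. Target absorption A₂ = 0.161 × 1588.554 / 2.09 = 122.372 sabins.
ΔA needed = 122.372 − 62.431 = 59.941 sabins.
Net gain per m^2: Δα = 0.67 − 0.05 = 0.62.
Area = ΔA/Δα = 59.941/0.62 = 96.7 m^2.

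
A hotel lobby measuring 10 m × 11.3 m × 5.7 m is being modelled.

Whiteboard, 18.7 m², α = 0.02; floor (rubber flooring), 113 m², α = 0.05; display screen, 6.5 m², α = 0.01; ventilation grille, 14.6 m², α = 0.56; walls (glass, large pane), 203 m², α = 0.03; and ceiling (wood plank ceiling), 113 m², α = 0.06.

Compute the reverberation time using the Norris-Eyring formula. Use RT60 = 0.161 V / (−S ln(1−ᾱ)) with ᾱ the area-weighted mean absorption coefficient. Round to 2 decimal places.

S = Σ Sᵢ = 468.8 m².
Absorption A = 18.7·0.02 + 113·0.05 + 6.5·0.01 + 14.6·0.56 + 203·0.03 + 113·0.06 = 27.135 sabins.
Mean coefficient ᾱ = A/S = 0.0579.
Eyring denominator: −S ln(1−ᾱ) = 27.961.
V = 10 × 11.3 × 5.7 = 644.1 m³.
T = 0.161·V/[−S·ln(1−ᾱ)] = 0.161·644.1/27.961 = 3.71 s.

3.71 seconds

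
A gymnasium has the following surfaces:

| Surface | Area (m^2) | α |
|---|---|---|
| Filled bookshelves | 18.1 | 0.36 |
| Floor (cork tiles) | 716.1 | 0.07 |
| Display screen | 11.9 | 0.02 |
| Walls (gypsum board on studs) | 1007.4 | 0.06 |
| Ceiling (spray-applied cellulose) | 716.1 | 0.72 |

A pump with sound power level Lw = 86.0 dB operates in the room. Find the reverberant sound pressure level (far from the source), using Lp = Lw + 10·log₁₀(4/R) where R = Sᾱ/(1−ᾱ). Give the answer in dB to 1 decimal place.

Σ(Sᵢαᵢ) = 18.1·0.36 + 716.1·0.07 + 11.9·0.02 + 1007.4·0.06 + 716.1·0.72 = 632.917; total area S = 2469.6 m^2.
ᾱ = 632.917/2469.6 = 0.2563; R = Sᾱ/(1−ᾱ) = 632.917/(1−0.2563) = 851.038 m^2.
Lp = 86.0 + 10·log₁₀(4/851.038) = 86.0 + (-23.28) = 62.7 dB.

62.7 dB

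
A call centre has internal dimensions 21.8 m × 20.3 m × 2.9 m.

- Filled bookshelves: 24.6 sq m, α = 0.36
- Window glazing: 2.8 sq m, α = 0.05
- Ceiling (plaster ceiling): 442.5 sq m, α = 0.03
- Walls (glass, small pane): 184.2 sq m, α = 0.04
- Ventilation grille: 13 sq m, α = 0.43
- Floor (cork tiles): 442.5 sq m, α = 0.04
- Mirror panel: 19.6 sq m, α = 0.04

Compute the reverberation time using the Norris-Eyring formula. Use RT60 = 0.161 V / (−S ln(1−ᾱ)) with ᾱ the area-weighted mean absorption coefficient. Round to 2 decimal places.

3.75 seconds

Total surface area S = 24.6 + 2.8 + 442.5 + 184.2 + 13 + 442.5 + 19.6 = 1129.2 sq m.
Absorption A = 24.6×0.36 + 2.8×0.05 + 442.5×0.03 + 184.2×0.04 + 13×0.43 + 442.5×0.04 + 19.6×0.04 = 53.713 sabins.
Mean coefficient ᾱ = A/S = 0.0476.
−S·ln(1−ᾱ) = −1129.2 × ln(1 − 0.0476) = 55.071.
V = 21.8 × 20.3 × 2.9 = 1283.366 m³.
RT60 = 0.161 × 1283.366 / 55.071 = 3.75 s.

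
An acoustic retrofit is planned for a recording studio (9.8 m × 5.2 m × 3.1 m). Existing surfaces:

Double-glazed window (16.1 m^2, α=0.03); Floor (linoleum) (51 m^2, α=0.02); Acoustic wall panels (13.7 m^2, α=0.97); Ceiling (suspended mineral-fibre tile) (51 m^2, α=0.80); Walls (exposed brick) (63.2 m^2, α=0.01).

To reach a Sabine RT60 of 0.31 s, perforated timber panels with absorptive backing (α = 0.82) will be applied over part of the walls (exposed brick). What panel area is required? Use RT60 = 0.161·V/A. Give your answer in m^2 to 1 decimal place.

31.9

Equivalent absorption area: A₁ = 16.1*0.03 + 51*0.02 + 13.7*0.97 + 51*0.80 + 63.2*0.01 = 56.224 m^2.
Required A₂ = 0.161·157.976/0.31 = 82.046 sabins.
Absorption to add: 82.046 − 56.224 = 25.822 sabins.
Each m^2 of panel replacing the walls (exposed brick) adds (0.82 − 0.01) = 0.81 sabins.
Area = ΔA/Δα = 25.822/0.81 = 31.9 m^2.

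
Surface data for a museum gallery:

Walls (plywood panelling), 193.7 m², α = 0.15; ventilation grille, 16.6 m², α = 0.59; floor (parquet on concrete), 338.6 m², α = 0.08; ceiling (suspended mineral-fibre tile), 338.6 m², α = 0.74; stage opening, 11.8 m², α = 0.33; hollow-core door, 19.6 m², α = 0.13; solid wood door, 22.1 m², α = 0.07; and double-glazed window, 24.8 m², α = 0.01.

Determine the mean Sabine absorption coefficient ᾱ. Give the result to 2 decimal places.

Total surface area S = 965.8 m².
Weighted sum Σ Sα = 324.738.
ᾱ = 324.738 / 965.8 = 0.34.

0.34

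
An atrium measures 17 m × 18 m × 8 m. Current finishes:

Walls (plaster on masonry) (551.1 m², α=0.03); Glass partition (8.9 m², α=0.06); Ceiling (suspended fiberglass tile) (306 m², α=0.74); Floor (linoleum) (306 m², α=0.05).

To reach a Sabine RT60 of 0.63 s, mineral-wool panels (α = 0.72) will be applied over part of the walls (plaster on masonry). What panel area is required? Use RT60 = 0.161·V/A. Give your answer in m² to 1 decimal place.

Summing Sᵢαᵢ: 16.533 + 0.534 + 226.440 + 15.300 → A₁ = 258.807 sabins.
Required A₂ = 0.161·2448/0.63 = 625.600 sabins.
ΔA needed = 625.600 − 258.807 = 366.793 sabins.
Each m² of panel replacing the walls (plaster on masonry) adds (0.72 − 0.03) = 0.69 sabins.
Panel area = 366.793 / 0.69 = 531.6 m².

531.6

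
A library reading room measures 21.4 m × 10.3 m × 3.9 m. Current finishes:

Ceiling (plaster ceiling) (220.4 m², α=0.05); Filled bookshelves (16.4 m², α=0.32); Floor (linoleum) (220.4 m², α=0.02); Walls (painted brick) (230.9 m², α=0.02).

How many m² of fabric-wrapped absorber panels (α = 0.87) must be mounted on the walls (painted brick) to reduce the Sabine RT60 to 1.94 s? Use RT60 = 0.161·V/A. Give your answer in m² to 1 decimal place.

54.2

Equivalent absorption area: A₁ = 220.4×0.05 + 16.4×0.32 + 220.4×0.02 + 230.9×0.02 = 25.294 m².
V = 859.638 m³. Target absorption A₂ = 0.161 × 859.638 / 1.94 = 71.341 sabins.
ΔA needed = 71.341 − 25.294 = 46.047 sabins.
Net gain per m²: Δα = 0.87 − 0.02 = 0.85.
Panel area = 46.047 / 0.85 = 54.2 m².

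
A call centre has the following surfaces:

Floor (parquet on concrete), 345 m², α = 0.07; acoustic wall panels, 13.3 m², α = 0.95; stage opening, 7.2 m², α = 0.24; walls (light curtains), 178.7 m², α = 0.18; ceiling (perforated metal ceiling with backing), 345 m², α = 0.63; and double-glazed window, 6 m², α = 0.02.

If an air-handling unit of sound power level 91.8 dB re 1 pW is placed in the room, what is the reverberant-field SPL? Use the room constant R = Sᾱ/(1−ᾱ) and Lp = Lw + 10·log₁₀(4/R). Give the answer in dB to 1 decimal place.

71.5 dB

Σ(Sᵢαᵢ) = 345×0.07 + 13.3×0.95 + 7.2×0.24 + 178.7×0.18 + 345×0.63 + 6×0.02 = 288.149; total area S = 895.2 m².
ᾱ = 0.3219, so room constant R = A/(1−ᾱ) = 424.936 m².
Lp = 91.8 + 10·log₁₀(4/424.936) = 91.8 + (-20.26) = 71.5 dB.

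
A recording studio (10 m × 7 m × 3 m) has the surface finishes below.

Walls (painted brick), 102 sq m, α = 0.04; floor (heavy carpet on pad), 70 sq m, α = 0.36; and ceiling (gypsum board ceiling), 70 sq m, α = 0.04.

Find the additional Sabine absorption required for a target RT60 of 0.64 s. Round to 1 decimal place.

A₁ = Σ Sᵢαᵢ = 102·0.04 + 70·0.36 + 70·0.04 = 32.080 sabins.
Target A₂ = 0.161·210/0.64 = 52.828 sabins (V = 210 m³).
ΔA = A₂ − A₁ = 52.828 − 32.080 = 20.7 sabins.

20.7 sabins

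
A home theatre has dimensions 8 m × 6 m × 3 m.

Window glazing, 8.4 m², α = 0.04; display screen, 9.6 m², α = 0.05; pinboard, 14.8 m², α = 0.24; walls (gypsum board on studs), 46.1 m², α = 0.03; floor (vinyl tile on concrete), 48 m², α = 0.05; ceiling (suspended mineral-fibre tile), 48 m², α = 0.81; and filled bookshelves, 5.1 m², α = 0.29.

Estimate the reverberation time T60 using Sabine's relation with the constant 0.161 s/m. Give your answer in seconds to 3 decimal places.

A = Σ Sᵢαᵢ = 8.4·0.04 + 9.6·0.05 + 14.8·0.24 + 46.1·0.03 + 48·0.05 + 48·0.81 + 5.1·0.29 = 48.510 sabins.
Room volume: 144 m³.
T = 0.161 V/A = 0.161·144/48.510 = 0.478 s.

0.478 s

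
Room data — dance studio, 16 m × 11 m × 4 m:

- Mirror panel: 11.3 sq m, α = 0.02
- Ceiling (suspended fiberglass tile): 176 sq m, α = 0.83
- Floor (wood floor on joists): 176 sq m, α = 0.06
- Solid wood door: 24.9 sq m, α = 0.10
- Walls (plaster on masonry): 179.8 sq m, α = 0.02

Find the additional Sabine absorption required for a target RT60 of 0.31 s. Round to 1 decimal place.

202.7 sabins

A₁ = Σ Sᵢαᵢ = 11.3·0.02 + 176·0.83 + 176·0.06 + 24.9·0.10 + 179.8·0.02 = 162.952 sabins.
V = 704 m³. Required absorption A₂ = 0.161 × 704 / 0.31 = 365.626 sabins.
ΔA = A₂ − A₁ = 365.626 − 162.952 = 202.7 sabins.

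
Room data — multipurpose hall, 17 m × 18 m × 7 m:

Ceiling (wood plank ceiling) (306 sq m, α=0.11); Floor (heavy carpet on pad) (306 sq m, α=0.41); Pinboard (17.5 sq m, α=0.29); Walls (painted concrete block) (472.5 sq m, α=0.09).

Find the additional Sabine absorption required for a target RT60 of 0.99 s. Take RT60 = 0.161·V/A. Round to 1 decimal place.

141.6 sabins

Summing Sᵢαᵢ: 33.660 + 125.460 + 5.075 + 42.525 → A₁ = 206.720 sabins.
Target A₂ = 0.161·2142/0.99 = 348.345 sabins (V = 2142 m³).
ΔA = A₂ − A₁ = 348.345 − 206.720 = 141.6 sabins.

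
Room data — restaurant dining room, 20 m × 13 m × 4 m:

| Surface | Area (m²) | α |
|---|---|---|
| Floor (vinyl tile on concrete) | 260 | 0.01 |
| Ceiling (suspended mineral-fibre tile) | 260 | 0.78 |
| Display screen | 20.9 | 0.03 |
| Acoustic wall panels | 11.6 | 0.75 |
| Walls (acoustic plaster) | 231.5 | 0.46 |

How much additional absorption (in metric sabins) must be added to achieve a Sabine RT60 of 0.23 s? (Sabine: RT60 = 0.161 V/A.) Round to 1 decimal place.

406.8 sabins

Summing Sᵢαᵢ: 2.600 + 202.800 + 0.627 + 8.700 + 106.490 → A₁ = 321.217 sabins.
V = 1040 m³. Required absorption A₂ = 0.161 × 1040 / 0.23 = 728.000 sabins.
ΔA = A₂ − A₁ = 728.000 − 321.217 = 406.8 sabins.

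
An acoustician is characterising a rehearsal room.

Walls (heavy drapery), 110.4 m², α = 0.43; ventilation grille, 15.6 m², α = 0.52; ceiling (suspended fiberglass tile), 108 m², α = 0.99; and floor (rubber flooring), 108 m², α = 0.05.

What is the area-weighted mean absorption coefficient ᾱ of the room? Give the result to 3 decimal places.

S = Σ Sᵢ = 110.4 + 15.6 + 108 + 108 = 342.0 m².
A = 110.4·0.43 + 15.6·0.52 + 108·0.99 + 108·0.05 = 167.904 sabins.
ᾱ = A/S = 0.491.

0.491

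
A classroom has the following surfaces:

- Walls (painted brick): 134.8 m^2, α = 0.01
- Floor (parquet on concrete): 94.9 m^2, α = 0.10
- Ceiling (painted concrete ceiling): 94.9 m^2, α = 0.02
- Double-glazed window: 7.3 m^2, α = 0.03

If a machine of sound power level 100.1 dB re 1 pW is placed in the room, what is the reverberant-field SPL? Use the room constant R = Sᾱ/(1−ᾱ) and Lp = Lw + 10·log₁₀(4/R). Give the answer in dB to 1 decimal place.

94.8 dB

Σ(Sᵢαᵢ) = 134.8·0.01 + 94.9·0.10 + 94.9·0.02 + 7.3·0.03 = 12.955; total area S = 331.9 m^2.
ᾱ = 12.955/331.9 = 0.0390; R = Sᾱ/(1−ᾱ) = 12.955/(1−0.0390) = 13.481 m^2.
Lp = Lw + 10 log₁₀(4/R) = 100.1 -5.28 = 94.8 dB.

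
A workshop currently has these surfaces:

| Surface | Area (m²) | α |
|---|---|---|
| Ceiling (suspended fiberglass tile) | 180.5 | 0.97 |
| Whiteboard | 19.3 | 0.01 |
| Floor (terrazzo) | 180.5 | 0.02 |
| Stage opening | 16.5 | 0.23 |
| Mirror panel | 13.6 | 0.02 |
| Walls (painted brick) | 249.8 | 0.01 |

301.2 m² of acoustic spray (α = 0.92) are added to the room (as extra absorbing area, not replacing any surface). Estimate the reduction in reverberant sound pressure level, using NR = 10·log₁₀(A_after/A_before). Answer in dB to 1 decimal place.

Equivalent absorption area: A_before = 180.5*0.97 + 19.3*0.01 + 180.5*0.02 + 16.5*0.23 + 13.6*0.02 + 249.8*0.01 = 185.453 m².
Added absorption = 301.2 × 0.92 = 277.104 sabins.
New total A_after = 462.557 sabins.
Reduction = 10 log₁₀(A_after/A_before) = 10 log₁₀(2.4942) = 4.0 dB.

4.0 dB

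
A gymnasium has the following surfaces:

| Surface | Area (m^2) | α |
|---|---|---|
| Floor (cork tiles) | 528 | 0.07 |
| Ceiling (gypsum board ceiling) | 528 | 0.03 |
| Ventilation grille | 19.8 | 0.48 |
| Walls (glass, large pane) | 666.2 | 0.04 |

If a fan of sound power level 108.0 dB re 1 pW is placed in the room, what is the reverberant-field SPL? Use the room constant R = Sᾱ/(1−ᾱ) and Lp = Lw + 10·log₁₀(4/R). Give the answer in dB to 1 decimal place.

94.3 dB

Σ(Sᵢαᵢ) = 528·0.07 + 528·0.03 + 19.8·0.48 + 666.2·0.04 = 88.952; total area S = 1742.0 m^2.
ᾱ = 88.952/1742.0 = 0.0511; R = Sᾱ/(1−ᾱ) = 88.952/(1−0.0511) = 93.742 m^2.
Lp = Lw + 10 log₁₀(4/R) = 108.0 -13.70 = 94.3 dB.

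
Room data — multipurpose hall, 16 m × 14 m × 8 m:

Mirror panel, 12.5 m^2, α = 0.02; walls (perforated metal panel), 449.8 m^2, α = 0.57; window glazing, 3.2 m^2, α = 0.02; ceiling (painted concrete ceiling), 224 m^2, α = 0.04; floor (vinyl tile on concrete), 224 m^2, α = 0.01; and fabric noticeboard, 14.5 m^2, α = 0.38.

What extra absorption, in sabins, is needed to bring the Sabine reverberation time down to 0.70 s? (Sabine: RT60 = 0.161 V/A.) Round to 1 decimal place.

A₁ = Σ Sᵢαᵢ = 12.5*0.02 + 449.8*0.57 + 3.2*0.02 + 224*0.04 + 224*0.01 + 14.5*0.38 = 273.410 sabins.
V = 1792 m³. Required absorption A₂ = 0.161 × 1792 / 0.70 = 412.160 sabins.
ΔA = A₂ − A₁ = 412.160 − 273.410 = 138.8 sabins.

138.8 sabins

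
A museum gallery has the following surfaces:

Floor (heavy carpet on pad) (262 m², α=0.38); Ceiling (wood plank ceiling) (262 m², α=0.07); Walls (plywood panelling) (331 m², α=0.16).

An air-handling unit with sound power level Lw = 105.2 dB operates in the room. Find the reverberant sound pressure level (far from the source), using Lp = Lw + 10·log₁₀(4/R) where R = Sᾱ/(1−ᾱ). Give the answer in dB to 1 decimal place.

87.9 dB

Σ(Sᵢαᵢ) = 262×0.38 + 262×0.07 + 331×0.16 = 170.860; total area S = 855.0 m².
ᾱ = 170.860/855.0 = 0.1998; R = Sᾱ/(1−ᾱ) = 170.860/(1−0.1998) = 213.522 m².
Lp = Lw + 10 log₁₀(4/R) = 105.2 -17.27 = 87.9 dB.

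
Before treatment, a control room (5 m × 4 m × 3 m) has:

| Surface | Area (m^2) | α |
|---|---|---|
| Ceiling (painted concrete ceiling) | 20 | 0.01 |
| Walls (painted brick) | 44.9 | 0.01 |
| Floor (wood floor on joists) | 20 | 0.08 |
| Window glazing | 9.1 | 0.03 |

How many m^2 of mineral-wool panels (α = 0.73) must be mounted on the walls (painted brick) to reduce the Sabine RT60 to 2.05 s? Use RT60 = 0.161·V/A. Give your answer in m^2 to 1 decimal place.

3.0

Summing Sᵢαᵢ: 0.200 + 0.449 + 1.600 + 0.273 → A₁ = 2.522 sabins.
V = 60 m³. Target absorption A₂ = 0.161 × 60 / 2.05 = 4.712 sabins.
ΔA needed = 4.712 − 2.522 = 2.190 sabins.
Each m^2 of panel replacing the walls (painted brick) adds (0.73 − 0.01) = 0.72 sabins.
Panel area = 2.190 / 0.72 = 3.0 m^2.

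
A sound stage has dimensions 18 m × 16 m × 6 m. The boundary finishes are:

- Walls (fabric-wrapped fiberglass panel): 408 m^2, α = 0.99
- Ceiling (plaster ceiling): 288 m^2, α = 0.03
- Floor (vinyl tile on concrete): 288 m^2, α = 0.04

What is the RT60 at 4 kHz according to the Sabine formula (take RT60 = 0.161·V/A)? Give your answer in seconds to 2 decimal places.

A = Σ Sᵢαᵢ = 408×0.99 + 288×0.03 + 288×0.04 = 424.080 sabins.
Room volume: 1728 m³.
RT60 = 0.161 · V / A = 0.161 × 1728 / 424.080 = 0.66 s.

0.66 seconds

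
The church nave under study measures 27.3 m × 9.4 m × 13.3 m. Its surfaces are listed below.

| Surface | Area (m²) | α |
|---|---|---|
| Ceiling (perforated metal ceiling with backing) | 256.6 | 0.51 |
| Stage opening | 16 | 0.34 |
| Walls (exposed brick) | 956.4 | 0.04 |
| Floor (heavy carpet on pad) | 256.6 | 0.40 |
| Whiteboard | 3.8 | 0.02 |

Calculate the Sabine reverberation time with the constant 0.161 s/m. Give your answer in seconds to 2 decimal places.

Equivalent absorption area: A = 256.6×0.51 + 16×0.34 + 956.4×0.04 + 256.6×0.40 + 3.8×0.02 = 277.278 m².
V = 27.3·9.4·13.3 = 3413.046 m³.
RT60 = 0.161 · V / A = 0.161 × 3413.046 / 277.278 = 1.98 s.

1.98 seconds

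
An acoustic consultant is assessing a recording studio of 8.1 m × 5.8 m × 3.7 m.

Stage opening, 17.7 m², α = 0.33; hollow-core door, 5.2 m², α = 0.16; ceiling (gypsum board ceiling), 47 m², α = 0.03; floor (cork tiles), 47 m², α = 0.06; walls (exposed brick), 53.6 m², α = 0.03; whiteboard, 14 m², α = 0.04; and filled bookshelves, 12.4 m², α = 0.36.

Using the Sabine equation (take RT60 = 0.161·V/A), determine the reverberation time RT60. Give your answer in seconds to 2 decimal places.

1.60 seconds

A = Σ Sᵢαᵢ = 17.7×0.33 + 5.2×0.16 + 47×0.03 + 47×0.06 + 53.6×0.03 + 14×0.04 + 12.4×0.36 = 17.535 sabins.
V = 8.1·5.8·3.7 = 173.826 m³.
RT60 = 0.161 · V / A = 0.161 × 173.826 / 17.535 = 1.60 s.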